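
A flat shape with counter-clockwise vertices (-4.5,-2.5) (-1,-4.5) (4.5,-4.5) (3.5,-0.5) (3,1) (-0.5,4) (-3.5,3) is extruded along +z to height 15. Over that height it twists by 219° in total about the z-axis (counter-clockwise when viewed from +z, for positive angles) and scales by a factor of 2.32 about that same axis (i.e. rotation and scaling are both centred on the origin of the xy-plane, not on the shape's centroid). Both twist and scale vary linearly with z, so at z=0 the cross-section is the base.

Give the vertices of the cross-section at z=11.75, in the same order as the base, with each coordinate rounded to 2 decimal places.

t = z/height = 11.75/15 = 0.783333
s = 1 + (scale-1)·z/height = 1 + (2.32-1)·11.75/15 = 2.034000
θ = twist·z/height = 219°·11.75/15 = 171.5500° = 2.994112 rad
cos θ = -0.989144, sin θ = 0.146946 (intermediates below are computed at full precision and shown rounded to 5 d.p.)
v1: (-4.5,-2.5) → rotate → (4.81852,1.81160) → ×s → (9.80086,3.68480) → (9.80,3.68)
v2: (-1,-4.5) → rotate → (1.65040,4.30420) → ×s → (3.35692,8.75475) → (3.36,8.75)
v3: (4.5,-4.5) → rotate → (-3.78989,5.11241) → ×s → (-7.70864,10.39864) → (-7.71,10.40)
v4: (3.5,-0.5) → rotate → (-3.38853,1.00888) → ×s → (-6.89228,2.05207) → (-6.89,2.05)
v5: (3,1) → rotate → (-3.11438,-0.54831) → ×s → (-6.33465,-1.11525) → (-6.33,-1.12)
v6: (-0.5,4) → rotate → (-0.09321,-4.03005) → ×s → (-0.18959,-8.19712) → (-0.19,-8.20)
v7: (-3.5,3) → rotate → (3.02117,-3.48175) → ×s → (6.14505,-7.08187) → (6.15,-7.08)

Cross-section at z=11.75: (9.80,3.68) (3.36,8.75) (-7.71,10.40) (-6.89,2.05) (-6.33,-1.12) (-0.19,-8.20) (6.15,-7.08)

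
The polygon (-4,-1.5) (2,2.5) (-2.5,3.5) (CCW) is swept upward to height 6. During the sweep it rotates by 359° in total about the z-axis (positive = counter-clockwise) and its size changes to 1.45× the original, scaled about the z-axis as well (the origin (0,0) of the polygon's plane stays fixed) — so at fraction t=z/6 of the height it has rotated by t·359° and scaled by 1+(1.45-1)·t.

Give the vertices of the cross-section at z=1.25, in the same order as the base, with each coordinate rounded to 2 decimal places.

Cross-section at z=1.25: (0.44,-4.65) (-2.06,2.83) (-4.41,-1.63)

t = z/height = 1.25/6 = 0.208333
s = 1 + (scale-1)·z/height = 1 + (1.45-1)·1.25/6 = 1.093750
θ = twist·z/height = 359°·1.25/6 = 74.7917° = 1.305361 rad
cos θ = 0.262330, sin θ = 0.964978 (intermediates below are computed at full precision and shown rounded to 5 d.p.)
v1: (-4,-1.5) → rotate → (0.39815,-4.25341) → ×s → (0.43548,-4.65216) → (0.44,-4.65)
v2: (2,2.5) → rotate → (-1.88779,2.58578) → ×s → (-2.06477,2.82820) → (-2.06,2.83)
v3: (-2.5,3.5) → rotate → (-4.03325,-1.49429) → ×s → (-4.41137,-1.63438) → (-4.41,-1.63)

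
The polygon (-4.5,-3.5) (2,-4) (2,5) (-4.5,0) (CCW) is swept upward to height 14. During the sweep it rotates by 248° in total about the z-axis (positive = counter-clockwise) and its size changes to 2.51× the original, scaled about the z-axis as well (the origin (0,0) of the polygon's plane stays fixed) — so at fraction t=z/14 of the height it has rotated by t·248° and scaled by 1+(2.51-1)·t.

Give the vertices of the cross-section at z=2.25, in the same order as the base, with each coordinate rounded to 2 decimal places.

Cross-section at z=2.25: (-1.51,-6.92) (5.09,-2.22) (-2.07,6.36) (-4.29,-3.58)

t = z/height = 2.25/14 = 0.160714
s = 1 + (scale-1)·z/height = 1 + (2.51-1)·2.25/14 = 1.242679
θ = twist·z/height = 248°·2.25/14 = 39.8571° = 0.695638 rad
cos θ = 0.767645, sin θ = 0.640876 (intermediates below are computed at full precision and shown rounded to 5 d.p.)
v1: (-4.5,-3.5) → rotate → (-1.21134,-5.57070) → ×s → (-1.50530,-6.92259) → (-1.51,-6.92)
v2: (2,-4) → rotate → (4.09879,-1.78883) → ×s → (5.09348,-2.22294) → (5.09,-2.22)
v3: (2,5) → rotate → (-1.66909,5.11997) → ×s → (-2.07414,6.36248) → (-2.07,6.36)
v4: (-4.5,0) → rotate → (-3.45440,-2.88394) → ×s → (-4.29271,-3.58381) → (-4.29,-3.58)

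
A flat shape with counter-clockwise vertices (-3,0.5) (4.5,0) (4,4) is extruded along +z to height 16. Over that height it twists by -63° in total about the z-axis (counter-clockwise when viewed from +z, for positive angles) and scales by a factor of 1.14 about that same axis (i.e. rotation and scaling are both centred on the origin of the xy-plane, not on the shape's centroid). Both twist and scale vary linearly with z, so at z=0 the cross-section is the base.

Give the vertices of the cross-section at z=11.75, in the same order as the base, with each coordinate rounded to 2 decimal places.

Cross-section at z=11.75: (-1.89,2.77) (3.43,-3.59) (6.24,-0.14)

t = z/height = 11.75/16 = 0.734375
s = 1 + (scale-1)·z/height = 1 + (1.14-1)·11.75/16 = 1.102813
θ = twist·z/height = -63°·11.75/16 = -46.2656° = -0.807487 rad
cos θ = 0.691316, sin θ = -0.722553 (intermediates below are computed at full precision and shown rounded to 5 d.p.)
v1: (-3,0.5) → rotate → (-1.71267,2.51332) → ×s → (-1.88876,2.77172) → (-1.89,2.77)
v2: (4.5,0) → rotate → (3.11092,-3.25149) → ×s → (3.43076,-3.58578) → (3.43,-3.59)
v3: (4,4) → rotate → (5.65547,-0.12495) → ×s → (6.23693,-0.13779) → (6.24,-0.14)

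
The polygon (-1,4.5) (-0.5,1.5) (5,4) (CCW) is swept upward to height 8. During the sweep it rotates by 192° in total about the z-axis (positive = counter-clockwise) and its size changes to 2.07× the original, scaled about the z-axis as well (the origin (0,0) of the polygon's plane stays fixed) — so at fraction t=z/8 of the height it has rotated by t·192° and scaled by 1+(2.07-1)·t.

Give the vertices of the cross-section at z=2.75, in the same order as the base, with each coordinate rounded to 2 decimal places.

Cross-section at z=2.75: (-6.18,1.25) (-2.15,0.21) (-2.22,8.47)

t = z/height = 2.75/8 = 0.34375
s = 1 + (scale-1)·z/height = 1 + (2.07-1)·2.75/8 = 1.367813
θ = twist·z/height = 192°·2.75/8 = 66.0000° = 1.151917 rad
cos θ = 0.406737, sin θ = 0.913545 (intermediates below are computed at full precision and shown rounded to 5 d.p.)
v1: (-1,4.5) → rotate → (-4.51769,0.91677) → ×s → (-6.17935,1.25397) → (-6.18,1.25)
v2: (-0.5,1.5) → rotate → (-1.57369,0.15333) → ×s → (-2.15251,0.20973) → (-2.15,0.21)
v3: (5,4) → rotate → (-1.62050,6.19467) → ×s → (-2.21654,8.47315) → (-2.22,8.47)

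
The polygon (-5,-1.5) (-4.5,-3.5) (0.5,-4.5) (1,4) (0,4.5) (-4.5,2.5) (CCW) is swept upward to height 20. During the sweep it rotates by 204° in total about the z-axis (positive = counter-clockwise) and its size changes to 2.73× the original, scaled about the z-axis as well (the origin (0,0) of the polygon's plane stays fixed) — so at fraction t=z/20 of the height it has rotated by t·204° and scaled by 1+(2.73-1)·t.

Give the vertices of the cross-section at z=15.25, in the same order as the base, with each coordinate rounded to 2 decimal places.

Cross-section at z=15.25: (12.00,-1.63) (12.86,3.07) (3.26,9.98) (-5.95,-7.48) (-4.32,-9.50) (7.10,-9.60)

t = z/height = 15.25/20 = 0.7625
s = 1 + (scale-1)·z/height = 1 + (2.73-1)·15.25/20 = 2.319125
θ = twist·z/height = 204°·15.25/20 = 155.5500° = 2.714860 rad
cos θ = -0.910323, sin θ = 0.413899 (intermediates below are computed at full precision and shown rounded to 5 d.p.)
v1: (-5,-1.5) → rotate → (5.17246,-0.70401) → ×s → (11.99559,-1.63269) → (12.00,-1.63)
v2: (-4.5,-3.5) → rotate → (5.54510,1.32358) → ×s → (12.85978,3.06956) → (12.86,3.07)
v3: (0.5,-4.5) → rotate → (1.40738,4.30340) → ×s → (3.26390,9.98013) → (3.26,9.98)
v4: (1,4) → rotate → (-2.56592,-3.22739) → ×s → (-5.95069,-7.48473) → (-5.95,-7.48)
v5: (0,4.5) → rotate → (-1.86255,-4.09645) → ×s → (-4.31948,-9.50019) → (-4.32,-9.50)
v6: (-4.5,2.5) → rotate → (3.06171,-4.13835) → ×s → (7.10048,-9.59736) → (7.10,-9.60)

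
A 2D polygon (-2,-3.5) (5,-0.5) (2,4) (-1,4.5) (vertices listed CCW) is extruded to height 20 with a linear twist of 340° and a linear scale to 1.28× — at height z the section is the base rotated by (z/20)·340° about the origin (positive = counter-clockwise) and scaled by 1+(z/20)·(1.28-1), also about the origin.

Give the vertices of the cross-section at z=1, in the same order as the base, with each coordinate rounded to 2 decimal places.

Cross-section at z=1: (-0.90,-3.99) (5.00,1.00) (0.75,4.47) (-2.30,4.07)

t = z/height = 1/20 = 0.05
s = 1 + (scale-1)·z/height = 1 + (1.28-1)·1/20 = 1.014000
θ = twist·z/height = 340°·1/20 = 17.0000° = 0.296706 rad
cos θ = 0.956305, sin θ = 0.292372 (intermediates below are computed at full precision and shown rounded to 5 d.p.)
v1: (-2,-3.5) → rotate → (-0.88931,-3.93181) → ×s → (-0.90176,-3.98686) → (-0.90,-3.99)
v2: (5,-0.5) → rotate → (4.92771,0.98371) → ×s → (4.99670,0.99748) → (5.00,1.00)
v3: (2,4) → rotate → (0.74312,4.40996) → ×s → (0.75353,4.47170) → (0.75,4.47)
v4: (-1,4.5) → rotate → (-2.27198,4.01100) → ×s → (-2.30379,4.06715) → (-2.30,4.07)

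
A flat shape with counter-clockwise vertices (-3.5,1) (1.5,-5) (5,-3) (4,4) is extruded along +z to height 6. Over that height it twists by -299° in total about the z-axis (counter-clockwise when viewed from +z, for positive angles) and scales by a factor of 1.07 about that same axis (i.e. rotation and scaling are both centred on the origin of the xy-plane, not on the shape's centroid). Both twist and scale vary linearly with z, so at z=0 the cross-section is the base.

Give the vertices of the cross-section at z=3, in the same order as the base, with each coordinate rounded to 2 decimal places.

Cross-section at z=3: (3.65,0.95) (-3.96,3.67) (-6.03,0.05) (-1.47,-5.67)

t = z/height = 3/6 = 0.5
s = 1 + (scale-1)·z/height = 1 + (1.07-1)·3/6 = 1.035000
θ = twist·z/height = -299°·3/6 = -149.5000° = -2.609267 rad
cos θ = -0.861629, sin θ = -0.507538 (intermediates below are computed at full precision and shown rounded to 5 d.p.)
v1: (-3.5,1) → rotate → (3.52324,0.91476) → ×s → (3.64655,0.94677) → (3.65,0.95)
v2: (1.5,-5) → rotate → (-3.83014,3.54684) → ×s → (-3.96419,3.67098) → (-3.96,3.67)
v3: (5,-3) → rotate → (-5.83076,0.04720) → ×s → (-6.03484,0.04885) → (-6.03,0.05)
v4: (4,4) → rotate → (-1.41636,-5.47667) → ×s → (-1.46594,-5.66835) → (-1.47,-5.67)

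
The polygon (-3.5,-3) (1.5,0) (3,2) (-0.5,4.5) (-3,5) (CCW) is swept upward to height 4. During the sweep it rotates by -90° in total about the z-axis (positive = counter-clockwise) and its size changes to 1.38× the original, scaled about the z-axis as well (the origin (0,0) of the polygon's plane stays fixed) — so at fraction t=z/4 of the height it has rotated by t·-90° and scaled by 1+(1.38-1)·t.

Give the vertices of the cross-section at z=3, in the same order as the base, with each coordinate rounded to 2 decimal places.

Cross-section at z=3: (-5.28,2.68) (0.74,-1.78) (3.85,-2.58) (5.10,2.81) (4.46,6.02)

t = z/height = 3/4 = 0.75
s = 1 + (scale-1)·z/height = 1 + (1.38-1)·3/4 = 1.285000
θ = twist·z/height = -90°·3/4 = -67.5000° = -1.178097 rad
cos θ = 0.382683, sin θ = -0.923880 (intermediates below are computed at full precision and shown rounded to 5 d.p.)
v1: (-3.5,-3) → rotate → (-4.11103,2.08553) → ×s → (-5.28267,2.67990) → (-5.28,2.68)
v2: (1.5,0) → rotate → (0.57403,-1.38582) → ×s → (0.73762,-1.78078) → (0.74,-1.78)
v3: (3,2) → rotate → (2.99581,-2.00627) → ×s → (3.84962,-2.57806) → (3.85,-2.58)
v4: (-0.5,4.5) → rotate → (3.96612,2.18402) → ×s → (5.09646,2.80646) → (5.10,2.81)
v5: (-3,5) → rotate → (3.47135,4.68506) → ×s → (4.46068,6.02030) → (4.46,6.02)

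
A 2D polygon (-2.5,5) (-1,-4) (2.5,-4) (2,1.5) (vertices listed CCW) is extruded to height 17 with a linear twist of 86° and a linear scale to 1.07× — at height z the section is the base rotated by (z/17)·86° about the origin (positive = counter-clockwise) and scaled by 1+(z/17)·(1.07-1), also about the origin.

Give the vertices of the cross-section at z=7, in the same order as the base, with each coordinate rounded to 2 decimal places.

t = z/height = 7/17 = 0.411765
s = 1 + (scale-1)·z/height = 1 + (1.07-1)·7/17 = 1.028824
θ = twist·z/height = 86°·7/17 = 35.4118° = 0.618052 rad
cos θ = 0.815009, sin θ = 0.579449 (intermediates below are computed at full precision and shown rounded to 5 d.p.)
v1: (-2.5,5) → rotate → (-4.93476,2.62642) → ×s → (-5.07700,2.70213) → (-5.08,2.70)
v2: (-1,-4) → rotate → (1.50279,-3.83948) → ×s → (1.54610,-3.95015) → (1.55,-3.95)
v3: (2.5,-4) → rotate → (4.35532,-1.81141) → ×s → (4.48085,-1.86363) → (4.48,-1.86)
v4: (2,1.5) → rotate → (0.76084,2.38141) → ×s → (0.78278,2.45005) → (0.78,2.45)

Cross-section at z=7: (-5.08,2.70) (1.55,-3.95) (4.48,-1.86) (0.78,2.45)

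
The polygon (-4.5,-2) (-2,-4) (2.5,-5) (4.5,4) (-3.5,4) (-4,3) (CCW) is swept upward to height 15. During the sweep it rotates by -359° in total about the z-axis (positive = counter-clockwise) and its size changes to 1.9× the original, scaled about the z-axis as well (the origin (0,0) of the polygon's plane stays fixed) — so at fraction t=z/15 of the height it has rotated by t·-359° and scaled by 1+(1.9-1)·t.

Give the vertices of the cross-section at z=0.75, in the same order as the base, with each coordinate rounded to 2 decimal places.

Cross-section at z=0.75: (-5.12,-0.54) (-3.28,-3.33) (0.88,-5.78) (5.76,2.53) (-2.19,5.10) (-3.01,4.27)

t = z/height = 0.75/15 = 0.05
s = 1 + (scale-1)·z/height = 1 + (1.9-1)·0.75/15 = 1.045000
θ = twist·z/height = -359°·0.75/15 = -17.9500° = -0.313287 rad
cos θ = 0.951326, sin θ = -0.308187 (intermediates below are computed at full precision and shown rounded to 5 d.p.)
v1: (-4.5,-2) → rotate → (-4.89734,-0.51581) → ×s → (-5.11772,-0.53902) → (-5.12,-0.54)
v2: (-2,-4) → rotate → (-3.13540,-3.18893) → ×s → (-3.27649,-3.33243) → (-3.28,-3.33)
v3: (2.5,-5) → rotate → (0.83738,-5.52710) → ×s → (0.87506,-5.77582) → (0.88,-5.78)
v4: (4.5,4) → rotate → (5.51371,2.41846) → ×s → (5.76183,2.52729) → (5.76,2.53)
v5: (-3.5,4) → rotate → (-2.09689,4.88396) → ×s → (-2.19125,5.10374) → (-2.19,5.10)
v6: (-4,3) → rotate → (-2.88074,4.08673) → ×s → (-3.01038,4.27063) → (-3.01,4.27)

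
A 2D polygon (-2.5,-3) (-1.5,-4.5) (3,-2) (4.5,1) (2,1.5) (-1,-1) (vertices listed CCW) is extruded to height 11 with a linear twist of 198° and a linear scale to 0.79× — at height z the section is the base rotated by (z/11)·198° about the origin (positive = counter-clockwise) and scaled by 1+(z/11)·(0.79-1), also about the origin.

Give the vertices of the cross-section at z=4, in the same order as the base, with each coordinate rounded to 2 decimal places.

t = z/height = 4/11 = 0.363636
s = 1 + (scale-1)·z/height = 1 + (0.79-1)·4/11 = 0.923636
θ = twist·z/height = 198°·4/11 = 72.0000° = 1.256637 rad
cos θ = 0.309017, sin θ = 0.951057 (intermediates below are computed at full precision and shown rounded to 5 d.p.)
v1: (-2.5,-3) → rotate → (2.08063,-3.30469) → ×s → (1.92174,-3.05233) → (1.92,-3.05)
v2: (-1.5,-4.5) → rotate → (3.81623,-2.81716) → ×s → (3.52481,-2.60203) → (3.52,-2.60)
v3: (3,-2) → rotate → (2.82916,2.23514) → ×s → (2.61312,2.06445) → (2.61,2.06)
v4: (4.5,1) → rotate → (0.43952,4.58877) → ×s → (0.40596,4.23836) → (0.41,4.24)
v5: (2,1.5) → rotate → (-0.80855,2.36564) → ×s → (-0.74681,2.18499) → (-0.75,2.18)
v6: (-1,-1) → rotate → (0.64204,-1.26007) → ×s → (0.59301,-1.16385) → (0.59,-1.16)

Cross-section at z=4: (1.92,-3.05) (3.52,-2.60) (2.61,2.06) (0.41,4.24) (-0.75,2.18) (0.59,-1.16)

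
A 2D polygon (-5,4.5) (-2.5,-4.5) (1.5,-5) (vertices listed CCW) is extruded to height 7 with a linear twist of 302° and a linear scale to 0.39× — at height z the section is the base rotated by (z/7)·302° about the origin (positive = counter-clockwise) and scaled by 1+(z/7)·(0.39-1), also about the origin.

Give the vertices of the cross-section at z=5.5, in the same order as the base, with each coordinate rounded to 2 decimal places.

Cross-section at z=5.5: (3.38,0.92) (-1.27,2.36) (-2.61,0.75)

t = z/height = 5.5/7 = 0.785714
s = 1 + (scale-1)·z/height = 1 + (0.39-1)·5.5/7 = 0.520714
θ = twist·z/height = 302°·5.5/7 = 237.2857° = 4.141417 rad
cos θ = -0.540450, sin θ = -0.841376 (intermediates below are computed at full precision and shown rounded to 5 d.p.)
v1: (-5,4.5) → rotate → (6.48844,1.77485) → ×s → (3.37862,0.92419) → (3.38,0.92)
v2: (-2.5,-4.5) → rotate → (-2.43507,4.53547) → ×s → (-1.26797,2.36168) → (-1.27,2.36)
v3: (1.5,-5) → rotate → (-5.01756,1.44019) → ×s → (-2.61271,0.74993) → (-2.61,0.75)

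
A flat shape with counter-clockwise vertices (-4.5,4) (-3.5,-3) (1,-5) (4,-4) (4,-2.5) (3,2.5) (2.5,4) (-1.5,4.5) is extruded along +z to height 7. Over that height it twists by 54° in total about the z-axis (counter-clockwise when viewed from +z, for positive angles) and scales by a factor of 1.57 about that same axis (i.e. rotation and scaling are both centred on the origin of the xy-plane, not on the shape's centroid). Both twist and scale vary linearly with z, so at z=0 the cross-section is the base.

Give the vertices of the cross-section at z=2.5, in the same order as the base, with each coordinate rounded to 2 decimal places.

t = z/height = 2.5/7 = 0.357143
s = 1 + (scale-1)·z/height = 1 + (1.57-1)·2.5/7 = 1.203571
θ = twist·z/height = 54°·2.5/7 = 19.2857° = 0.336599 rad
cos θ = 0.943883, sin θ = 0.330279 (intermediates below are computed at full precision and shown rounded to 5 d.p.)
v1: (-4.5,4) → rotate → (-5.56859,2.28928) → ×s → (-6.70220,2.75531) → (-6.70,2.76)
v2: (-3.5,-3) → rotate → (-2.31275,-3.98763) → ×s → (-2.78357,-4.79939) → (-2.78,-4.80)
v3: (1,-5) → rotate → (2.59528,-4.38914) → ×s → (3.12360,-5.28264) → (3.12,-5.28)
v4: (4,-4) → rotate → (5.09665,-2.45442) → ×s → (6.13418,-2.95407) → (6.13,-2.95)
v5: (4,-2.5) → rotate → (4.60123,-1.03859) → ×s → (5.53791,-1.25002) → (5.54,-1.25)
v6: (3,2.5) → rotate → (2.00595,3.35055) → ×s → (2.41431,4.03262) → (2.41,4.03)
v7: (2.5,4) → rotate → (1.03859,4.60123) → ×s → (1.25002,5.53791) → (1.25,5.54)
v8: (-1.5,4.5) → rotate → (-2.90208,3.75206) → ×s → (-3.49286,4.51587) → (-3.49,4.52)

Cross-section at z=2.5: (-6.70,2.76) (-2.78,-4.80) (3.12,-5.28) (6.13,-2.95) (5.54,-1.25) (2.41,4.03) (1.25,5.54) (-3.49,4.52)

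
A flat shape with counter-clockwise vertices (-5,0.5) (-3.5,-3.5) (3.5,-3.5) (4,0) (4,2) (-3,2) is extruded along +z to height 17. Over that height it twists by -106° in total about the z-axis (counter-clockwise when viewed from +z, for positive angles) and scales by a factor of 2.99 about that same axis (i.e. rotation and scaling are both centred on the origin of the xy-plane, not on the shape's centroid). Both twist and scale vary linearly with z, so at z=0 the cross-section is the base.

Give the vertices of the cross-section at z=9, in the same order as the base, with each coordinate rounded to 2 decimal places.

Cross-section at z=9: (-4.87,9.10) (-9.97,1.96) (-1.96,-9.97) (4.58,-6.82) (7.99,-4.53) (-0.02,7.40)

t = z/height = 9/17 = 0.529412
s = 1 + (scale-1)·z/height = 1 + (2.99-1)·9/17 = 2.053529
θ = twist·z/height = -106°·9/17 = -56.1176° = -0.979438 rad
cos θ = 0.557489, sin θ = -0.830184 (intermediates below are computed at full precision and shown rounded to 5 d.p.)
v1: (-5,0.5) → rotate → (-2.37236,4.42966) → ×s → (-4.87170,9.09645) → (-4.87,9.10)
v2: (-3.5,-3.5) → rotate → (-4.85686,0.95443) → ×s → (-9.97370,1.95995) → (-9.97,1.96)
v3: (3.5,-3.5) → rotate → (-0.95443,-4.85686) → ×s → (-1.95995,-9.97370) → (-1.96,-9.97)
v4: (4,0) → rotate → (2.22996,-3.32074) → ×s → (4.57928,-6.81923) → (4.58,-6.82)
v5: (4,2) → rotate → (3.89033,-2.20576) → ×s → (7.98890,-4.52959) → (7.99,-4.53)
v6: (-3,2) → rotate → (-0.01210,3.60553) → ×s → (-0.02485,7.40406) → (-0.02,7.40)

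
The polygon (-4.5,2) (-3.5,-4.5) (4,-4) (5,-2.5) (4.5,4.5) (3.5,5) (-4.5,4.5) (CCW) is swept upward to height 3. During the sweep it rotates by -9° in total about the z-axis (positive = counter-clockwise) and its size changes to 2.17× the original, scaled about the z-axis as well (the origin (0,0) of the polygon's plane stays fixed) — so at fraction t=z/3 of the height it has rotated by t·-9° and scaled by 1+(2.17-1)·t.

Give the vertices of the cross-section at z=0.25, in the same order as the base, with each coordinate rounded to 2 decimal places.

t = z/height = 0.25/3 = 0.0833333
s = 1 + (scale-1)·z/height = 1 + (2.17-1)·0.25/3 = 1.097500
θ = twist·z/height = -9°·0.25/3 = -0.7500° = -0.013090 rad
cos θ = 0.999914, sin θ = -0.013090 (intermediates below are computed at full precision and shown rounded to 5 d.p.)
v1: (-4.5,2) → rotate → (-4.47344,2.05873) → ×s → (-4.90960,2.25946) → (-4.91,2.26)
v2: (-3.5,-4.5) → rotate → (-3.55860,-4.45380) → ×s → (-3.90557,-4.88805) → (-3.91,-4.89)
v3: (4,-4) → rotate → (3.94730,-4.05202) → ×s → (4.33216,-4.44709) → (4.33,-4.45)
v4: (5,-2.5) → rotate → (4.96685,-2.56523) → ×s → (5.45112,-2.81534) → (5.45,-2.82)
v5: (4.5,4.5) → rotate → (4.55852,4.44071) → ×s → (5.00297,4.87368) → (5.00,4.87)
v6: (3.5,5) → rotate → (3.56515,4.95376) → ×s → (3.91275,5.43675) → (3.91,5.44)
v7: (-4.5,4.5) → rotate → (-4.44071,4.55852) → ×s → (-4.87368,5.00297) → (-4.87,5.00)

Cross-section at z=0.25: (-4.91,2.26) (-3.91,-4.89) (4.33,-4.45) (5.45,-2.82) (5.00,4.87) (3.91,5.44) (-4.87,5.00)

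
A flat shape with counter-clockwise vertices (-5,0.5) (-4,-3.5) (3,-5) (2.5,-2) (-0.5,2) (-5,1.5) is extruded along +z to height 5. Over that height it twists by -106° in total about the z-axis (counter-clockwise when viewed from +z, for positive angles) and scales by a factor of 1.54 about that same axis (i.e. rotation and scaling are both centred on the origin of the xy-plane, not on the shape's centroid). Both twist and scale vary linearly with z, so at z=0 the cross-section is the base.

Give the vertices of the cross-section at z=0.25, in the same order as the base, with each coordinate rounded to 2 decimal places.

Cross-section at z=0.25: (-5.07,0.99) (-4.42,-3.20) (2.59,-5.40) (2.37,-2.28) (-0.32,2.09) (-4.97,2.01)

t = z/height = 0.25/5 = 0.05
s = 1 + (scale-1)·z/height = 1 + (1.54-1)·0.25/5 = 1.027000
θ = twist·z/height = -106°·0.25/5 = -5.3000° = -0.092502 rad
cos θ = 0.995725, sin θ = -0.092371 (intermediates below are computed at full precision and shown rounded to 5 d.p.)
v1: (-5,0.5) → rotate → (-4.93244,0.95972) → ×s → (-5.06561,0.98563) → (-5.07,0.99)
v2: (-4,-3.5) → rotate → (-4.30620,-3.11555) → ×s → (-4.42246,-3.19967) → (-4.42,-3.20)
v3: (3,-5) → rotate → (2.52532,-5.25574) → ×s → (2.59350,-5.39764) → (2.59,-5.40)
v4: (2.5,-2) → rotate → (2.30457,-2.22238) → ×s → (2.36679,-2.28238) → (2.37,-2.28)
v5: (-0.5,2) → rotate → (-0.31312,2.03763) → ×s → (-0.32158,2.09265) → (-0.32,2.09)
v6: (-5,1.5) → rotate → (-4.84007,1.95544) → ×s → (-4.97075,2.00824) → (-4.97,2.01)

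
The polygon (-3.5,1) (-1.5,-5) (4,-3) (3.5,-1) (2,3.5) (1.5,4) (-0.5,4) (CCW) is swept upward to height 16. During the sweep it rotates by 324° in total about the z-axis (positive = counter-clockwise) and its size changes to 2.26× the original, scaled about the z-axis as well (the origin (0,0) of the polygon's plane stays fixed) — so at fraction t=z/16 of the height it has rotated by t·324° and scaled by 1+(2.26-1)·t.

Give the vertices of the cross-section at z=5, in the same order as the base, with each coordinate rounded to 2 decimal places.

t = z/height = 5/16 = 0.3125
s = 1 + (scale-1)·z/height = 1 + (2.26-1)·5/16 = 1.393750
θ = twist·z/height = 324°·5/16 = 101.2500° = 1.767146 rad
cos θ = -0.195090, sin θ = 0.980785 (intermediates below are computed at full precision and shown rounded to 5 d.p.)
v1: (-3.5,1) → rotate → (-0.29797,-3.62784) → ×s → (-0.41529,-5.05630) → (-0.42,-5.06)
v2: (-1.5,-5) → rotate → (5.19656,-0.49573) → ×s → (7.24271,-0.69092) → (7.24,-0.69)
v3: (4,-3) → rotate → (2.16199,4.50841) → ×s → (3.01328,6.28360) → (3.01,6.28)
v4: (3.5,-1) → rotate → (0.29797,3.62784) → ×s → (0.41529,5.05630) → (0.42,5.06)
v5: (2,3.5) → rotate → (-3.82293,1.27875) → ×s → (-5.32821,1.78226) → (-5.33,1.78)
v6: (1.5,4) → rotate → (-4.21578,0.69082) → ×s → (-5.87574,0.96283) → (-5.88,0.96)
v7: (-0.5,4) → rotate → (-3.82560,-1.27075) → ×s → (-5.33192,-1.77111) → (-5.33,-1.77)

Cross-section at z=5: (-0.42,-5.06) (7.24,-0.69) (3.01,6.28) (0.42,5.06) (-5.33,1.78) (-5.88,0.96) (-5.33,-1.77)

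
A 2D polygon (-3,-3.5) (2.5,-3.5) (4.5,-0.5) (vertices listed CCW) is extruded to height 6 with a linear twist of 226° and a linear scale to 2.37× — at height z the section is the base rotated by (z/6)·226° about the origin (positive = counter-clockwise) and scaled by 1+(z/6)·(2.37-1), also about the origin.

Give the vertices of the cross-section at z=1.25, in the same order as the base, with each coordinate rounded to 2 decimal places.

t = z/height = 1.25/6 = 0.208333
s = 1 + (scale-1)·z/height = 1 + (2.37-1)·1.25/6 = 1.285417
θ = twist·z/height = 226°·1.25/6 = 47.0833° = 0.821759 rad
cos θ = 0.680934, sin θ = 0.732345 (intermediates below are computed at full precision and shown rounded to 5 d.p.)
v1: (-3,-3.5) → rotate → (0.52041,-4.58030) → ×s → (0.66894,-5.88760) → (0.67,-5.89)
v2: (2.5,-3.5) → rotate → (4.26554,-0.55241) → ×s → (5.48300,-0.71007) → (5.48,-0.71)
v3: (4.5,-0.5) → rotate → (3.43038,2.95508) → ×s → (4.40946,3.79852) → (4.41,3.80)

Cross-section at z=1.25: (0.67,-5.89) (5.48,-0.71) (4.41,3.80)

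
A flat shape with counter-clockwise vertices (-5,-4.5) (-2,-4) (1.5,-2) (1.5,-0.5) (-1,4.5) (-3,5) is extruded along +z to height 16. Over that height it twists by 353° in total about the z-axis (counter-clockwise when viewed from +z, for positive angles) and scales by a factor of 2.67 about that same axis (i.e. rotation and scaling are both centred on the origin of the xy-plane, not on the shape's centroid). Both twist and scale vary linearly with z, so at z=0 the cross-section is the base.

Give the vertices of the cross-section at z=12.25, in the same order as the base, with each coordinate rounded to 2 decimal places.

Cross-section at z=12.25: (-10.31,11.35) (-9.14,4.51) (-4.54,-3.44) (-1.12,-3.42) (10.24,2.33) (11.36,6.89)

t = z/height = 12.25/16 = 0.765625
s = 1 + (scale-1)·z/height = 1 + (2.67-1)·12.25/16 = 2.278594
θ = twist·z/height = 353°·12.25/16 = 270.2656° = 4.717025 rad
cos θ = 0.004636, sin θ = -0.999989 (intermediates below are computed at full precision and shown rounded to 5 d.p.)
v1: (-5,-4.5) → rotate → (-4.52313,4.97908) → ×s → (-10.30638,11.34531) → (-10.31,11.35)
v2: (-2,-4) → rotate → (-4.00923,1.98143) → ×s → (-9.13540,4.51488) → (-9.14,4.51)
v3: (1.5,-2) → rotate → (-1.99302,-1.50926) → ×s → (-4.54129,-3.43898) → (-4.54,-3.44)
v4: (1.5,-0.5) → rotate → (-0.49304,-1.50230) → ×s → (-1.12344,-3.42314) → (-1.12,-3.42)
v5: (-1,4.5) → rotate → (4.49532,1.02085) → ×s → (10.24300,2.32611) → (10.24,2.33)
v6: (-3,5) → rotate → (4.98604,3.02315) → ×s → (11.36116,6.88853) → (11.36,6.89)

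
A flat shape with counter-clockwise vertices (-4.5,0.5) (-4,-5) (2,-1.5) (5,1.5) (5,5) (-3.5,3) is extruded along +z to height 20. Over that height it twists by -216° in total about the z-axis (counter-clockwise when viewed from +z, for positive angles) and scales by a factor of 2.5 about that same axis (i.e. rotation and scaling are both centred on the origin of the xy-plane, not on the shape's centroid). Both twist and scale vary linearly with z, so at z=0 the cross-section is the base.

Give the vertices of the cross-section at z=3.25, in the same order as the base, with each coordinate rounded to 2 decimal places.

Cross-section at z=3.25: (-4.22,3.73) (-7.65,-2.23) (0.96,-2.96) (6.16,-2.05) (8.66,1.51) (-1.42,5.56)

t = z/height = 3.25/20 = 0.1625
s = 1 + (scale-1)·z/height = 1 + (2.5-1)·3.25/20 = 1.243750
θ = twist·z/height = -216°·3.25/20 = -35.1000° = -0.612611 rad
cos θ = 0.818150, sin θ = -0.575005 (intermediates below are computed at full precision and shown rounded to 5 d.p.)
v1: (-4.5,0.5) → rotate → (-3.39417,2.99660) → ×s → (-4.22150,3.72702) → (-4.22,3.73)
v2: (-4,-5) → rotate → (-6.14763,-1.79073) → ×s → (-7.64611,-2.22722) → (-7.65,-2.23)
v3: (2,-1.5) → rotate → (0.77379,-2.37724) → ×s → (0.96240,-2.95669) → (0.96,-2.96)
v4: (5,1.5) → rotate → (4.95326,-1.64780) → ×s → (6.16061,-2.04945) → (6.16,-2.05)
v5: (5,5) → rotate → (6.96577,1.21572) → ×s → (8.66368,1.51205) → (8.66,1.51)
v6: (-3.5,3) → rotate → (-1.13851,4.46697) → ×s → (-1.41602,5.55579) → (-1.42,5.56)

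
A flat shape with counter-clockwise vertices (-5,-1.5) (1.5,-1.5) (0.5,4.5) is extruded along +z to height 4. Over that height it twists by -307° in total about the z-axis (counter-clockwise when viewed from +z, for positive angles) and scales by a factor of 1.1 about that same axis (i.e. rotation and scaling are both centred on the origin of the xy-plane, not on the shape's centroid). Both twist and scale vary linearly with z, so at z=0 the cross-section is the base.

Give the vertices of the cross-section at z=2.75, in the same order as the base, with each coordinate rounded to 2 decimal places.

Cross-section at z=2.75: (5.40,-1.38) (-0.55,2.20) (-2.94,-3.84)

t = z/height = 2.75/4 = 0.6875
s = 1 + (scale-1)·z/height = 1 + (1.1-1)·2.75/4 = 1.068750
θ = twist·z/height = -307°·2.75/4 = -211.0625° = -3.683736 rad
cos θ = -0.856605, sin θ = 0.515973 (intermediates below are computed at full precision and shown rounded to 5 d.p.)
v1: (-5,-1.5) → rotate → (5.05698,-1.29496) → ×s → (5.40465,-1.38398) → (5.40,-1.38)
v2: (1.5,-1.5) → rotate → (-0.51095,2.05887) → ×s → (-0.54608,2.20041) → (-0.55,2.20)
v3: (0.5,4.5) → rotate → (-2.75018,-3.59674) → ×s → (-2.93925,-3.84401) → (-2.94,-3.84)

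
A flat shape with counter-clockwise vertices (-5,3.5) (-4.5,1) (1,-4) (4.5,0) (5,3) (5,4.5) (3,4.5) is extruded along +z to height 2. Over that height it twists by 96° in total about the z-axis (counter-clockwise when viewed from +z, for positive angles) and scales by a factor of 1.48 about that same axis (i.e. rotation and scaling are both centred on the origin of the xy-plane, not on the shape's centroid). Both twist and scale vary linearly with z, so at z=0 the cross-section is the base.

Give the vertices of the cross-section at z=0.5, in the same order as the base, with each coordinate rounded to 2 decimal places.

t = z/height = 0.5/2 = 0.25
s = 1 + (scale-1)·z/height = 1 + (1.48-1)·0.5/2 = 1.120000
θ = twist·z/height = 96°·0.5/2 = 24.0000° = 0.418879 rad
cos θ = 0.913545, sin θ = 0.406737 (intermediates below are computed at full precision and shown rounded to 5 d.p.)
v1: (-5,3.5) → rotate → (-5.99131,1.16373) → ×s → (-6.71026,1.30337) → (-6.71,1.30)
v2: (-4.5,1) → rotate → (-4.51769,-0.91677) → ×s → (-5.05981,-1.02678) → (-5.06,-1.03)
v3: (1,-4) → rotate → (2.54049,-3.24745) → ×s → (2.84535,-3.63714) → (2.85,-3.64)
v4: (4.5,0) → rotate → (4.11095,1.83031) → ×s → (4.60427,2.04995) → (4.60,2.05)
v5: (5,3) → rotate → (3.34752,4.77432) → ×s → (3.74922,5.34724) → (3.75,5.35)
v6: (5,4.5) → rotate → (2.73741,6.14464) → ×s → (3.06590,6.88199) → (3.07,6.88)
v7: (3,4.5) → rotate → (0.91032,5.33116) → ×s → (1.01956,5.97090) → (1.02,5.97)

Cross-section at z=0.5: (-6.71,1.30) (-5.06,-1.03) (2.85,-3.64) (4.60,2.05) (3.75,5.35) (3.07,6.88) (1.02,5.97)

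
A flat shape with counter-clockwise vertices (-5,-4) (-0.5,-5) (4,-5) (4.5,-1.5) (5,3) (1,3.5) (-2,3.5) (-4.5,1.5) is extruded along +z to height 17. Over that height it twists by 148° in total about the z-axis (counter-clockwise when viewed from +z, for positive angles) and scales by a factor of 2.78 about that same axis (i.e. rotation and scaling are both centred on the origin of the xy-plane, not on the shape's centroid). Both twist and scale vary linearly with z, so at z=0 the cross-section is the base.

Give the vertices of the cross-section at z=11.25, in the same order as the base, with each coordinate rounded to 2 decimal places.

Cross-section at z=11.25: (10.13,-9.58) (10.94,0.43) (9.58,10.13) (1.88,10.16) (-7.98,9.88) (-7.85,1.10) (-6.95,-5.37) (-1.88,-10.16)

t = z/height = 11.25/17 = 0.661765
s = 1 + (scale-1)·z/height = 1 + (2.78-1)·11.25/17 = 2.177941
θ = twist·z/height = 148°·11.25/17 = 97.9412° = 1.709396 rad
cos θ = -0.138156, sin θ = 0.990410 (intermediates below are computed at full precision and shown rounded to 5 d.p.)
v1: (-5,-4) → rotate → (4.65242,-4.39943) → ×s → (10.13270,-9.58169) → (10.13,-9.58)
v2: (-0.5,-5) → rotate → (5.02113,0.19558) → ×s → (10.93573,0.42595) → (10.94,0.43)
v3: (4,-5) → rotate → (4.39943,4.65242) → ×s → (9.58169,10.13270) → (9.58,10.13)
v4: (4.5,-1.5) → rotate → (0.86391,4.66408) → ×s → (1.88155,10.15810) → (1.88,10.16)
v5: (5,3) → rotate → (-3.66201,4.53758) → ×s → (-7.97565,9.88259) → (-7.98,9.88)
v6: (1,3.5) → rotate → (-3.60459,0.50686) → ×s → (-7.85059,1.10392) → (-7.85,1.10)
v7: (-2,3.5) → rotate → (-3.19012,-2.46437) → ×s → (-6.94790,-5.36725) → (-6.95,-5.37)
v8: (-4.5,1.5) → rotate → (-0.86391,-4.66408) → ×s → (-1.88155,-10.15810) → (-1.88,-10.16)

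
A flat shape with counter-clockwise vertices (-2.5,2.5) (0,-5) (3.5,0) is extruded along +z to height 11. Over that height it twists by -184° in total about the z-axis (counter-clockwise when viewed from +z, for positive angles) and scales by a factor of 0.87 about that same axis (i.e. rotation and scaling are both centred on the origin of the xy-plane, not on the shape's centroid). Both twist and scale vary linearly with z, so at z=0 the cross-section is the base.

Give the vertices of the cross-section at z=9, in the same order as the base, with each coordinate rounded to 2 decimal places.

t = z/height = 9/11 = 0.818182
s = 1 + (scale-1)·z/height = 1 + (0.87-1)·9/11 = 0.893636
θ = twist·z/height = -184°·9/11 = -150.5455° = -2.627514 rad
cos θ = -0.870746, sin θ = -0.491733 (intermediates below are computed at full precision and shown rounded to 5 d.p.)
v1: (-2.5,2.5) → rotate → (3.40620,-0.94753) → ×s → (3.04390,-0.84675) → (3.04,-0.85)
v2: (0,-5) → rotate → (-2.45866,4.35373) → ×s → (-2.19715,3.89065) → (-2.20,3.89)
v3: (3.5,0) → rotate → (-3.04761,-1.72107) → ×s → (-2.72346,-1.53801) → (-2.72,-1.54)

Cross-section at z=9: (3.04,-0.85) (-2.20,3.89) (-2.72,-1.54)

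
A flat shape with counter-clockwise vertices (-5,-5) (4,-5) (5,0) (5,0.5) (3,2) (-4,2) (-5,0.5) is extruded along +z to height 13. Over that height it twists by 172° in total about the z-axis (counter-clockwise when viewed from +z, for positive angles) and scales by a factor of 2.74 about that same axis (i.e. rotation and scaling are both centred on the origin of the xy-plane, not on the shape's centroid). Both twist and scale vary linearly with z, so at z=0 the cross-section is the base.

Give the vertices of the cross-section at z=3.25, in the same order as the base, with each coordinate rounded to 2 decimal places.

Cross-section at z=3.25: (-0.35,-10.14) (9.09,-1.33) (5.25,4.89) (4.76,5.42) (1.19,5.03) (-6.16,-1.82) (-5.74,-4.37)

t = z/height = 3.25/13 = 0.25
s = 1 + (scale-1)·z/height = 1 + (2.74-1)·3.25/13 = 1.435000
θ = twist·z/height = 172°·3.25/13 = 43.0000° = 0.750492 rad
cos θ = 0.731354, sin θ = 0.681998 (intermediates below are computed at full precision and shown rounded to 5 d.p.)
v1: (-5,-5) → rotate → (-0.24678,-7.06676) → ×s → (-0.35412,-10.14080) → (-0.35,-10.14)
v2: (4,-5) → rotate → (6.33541,-0.92878) → ×s → (9.09131,-1.33279) → (9.09,-1.33)
v3: (5,0) → rotate → (3.65677,3.40999) → ×s → (5.24746,4.89334) → (5.25,4.89)
v4: (5,0.5) → rotate → (3.31577,3.77567) → ×s → (4.75813,5.41808) → (4.76,5.42)
v5: (3,2) → rotate → (0.83006,3.50870) → ×s → (1.19114,5.03499) → (1.19,5.03)
v6: (-4,2) → rotate → (-4.28941,-1.26529) → ×s → (-6.15531,-1.81569) → (-6.16,-1.82)
v7: (-5,0.5) → rotate → (-3.99777,-3.04431) → ×s → (-5.73680,-4.36859) → (-5.74,-4.37)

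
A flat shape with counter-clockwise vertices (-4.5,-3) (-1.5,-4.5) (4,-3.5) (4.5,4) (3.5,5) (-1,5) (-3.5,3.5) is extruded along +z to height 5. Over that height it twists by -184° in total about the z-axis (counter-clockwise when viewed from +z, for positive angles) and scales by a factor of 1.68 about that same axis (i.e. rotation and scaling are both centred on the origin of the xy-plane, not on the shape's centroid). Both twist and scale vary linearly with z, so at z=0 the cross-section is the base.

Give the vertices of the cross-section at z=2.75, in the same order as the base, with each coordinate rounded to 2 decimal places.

Cross-section at z=2.75: (-2.84,6.87) (-5.66,3.22) (-5.78,-4.46) (4.19,-7.13) (5.81,-6.05) (7.01,0.01) (5.65,3.78)

t = z/height = 2.75/5 = 0.55
s = 1 + (scale-1)·z/height = 1 + (1.68-1)·2.75/5 = 1.374000
θ = twist·z/height = -184°·2.75/5 = -101.2000° = -1.766273 rad
cos θ = -0.194234, sin θ = -0.980955 (intermediates below are computed at full precision and shown rounded to 5 d.p.)
v1: (-4.5,-3) → rotate → (-2.06881,4.99700) → ×s → (-2.84255,6.86588) → (-2.84,6.87)
v2: (-1.5,-4.5) → rotate → (-4.12295,2.34549) → ×s → (-5.66493,3.22270) → (-5.66,3.22)
v3: (4,-3.5) → rotate → (-4.21028,-3.24400) → ×s → (-5.78493,-4.45726) → (-5.78,-4.46)
v4: (4.5,4) → rotate → (3.04977,-5.19124) → ×s → (4.19038,-7.13276) → (4.19,-7.13)
v5: (3.5,5) → rotate → (4.22496,-4.40451) → ×s → (5.80509,-6.05180) → (5.81,-6.05)
v6: (-1,5) → rotate → (5.09901,0.00978) → ×s → (7.00604,0.01344) → (7.01,0.01)
v7: (-3.5,3.5) → rotate → (4.11316,2.75352) → ×s → (5.65149,3.78334) → (5.65,3.78)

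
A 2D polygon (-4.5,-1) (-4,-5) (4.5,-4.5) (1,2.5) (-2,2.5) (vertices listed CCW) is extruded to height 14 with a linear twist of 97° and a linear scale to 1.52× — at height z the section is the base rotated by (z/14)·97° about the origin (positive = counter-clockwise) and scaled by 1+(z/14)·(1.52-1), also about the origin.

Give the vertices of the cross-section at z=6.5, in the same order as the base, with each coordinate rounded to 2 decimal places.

t = z/height = 6.5/14 = 0.464286
s = 1 + (scale-1)·z/height = 1 + (1.52-1)·6.5/14 = 1.241429
θ = twist·z/height = 97°·6.5/14 = 45.0357° = 0.786021 rad
cos θ = 0.706666, sin θ = 0.707547 (intermediates below are computed at full precision and shown rounded to 5 d.p.)
v1: (-4.5,-1) → rotate → (-2.47245,-3.89063) → ×s → (-3.06937,-4.82994) → (-3.07,-4.83)
v2: (-4,-5) → rotate → (0.71107,-6.36352) → ×s → (0.88275,-7.89985) → (0.88,-7.90)
v3: (4.5,-4.5) → rotate → (6.36396,0.00397) → ×s → (7.90040,0.00492) → (7.90,0.00)
v4: (1,2.5) → rotate → (-1.06220,2.47421) → ×s → (-1.31865,3.07156) → (-1.32,3.07)
v5: (-2,2.5) → rotate → (-3.18220,0.35157) → ×s → (-3.95047,0.43645) → (-3.95,0.44)

Cross-section at z=6.5: (-3.07,-4.83) (0.88,-7.90) (7.90,0.00) (-1.32,3.07) (-3.95,0.44)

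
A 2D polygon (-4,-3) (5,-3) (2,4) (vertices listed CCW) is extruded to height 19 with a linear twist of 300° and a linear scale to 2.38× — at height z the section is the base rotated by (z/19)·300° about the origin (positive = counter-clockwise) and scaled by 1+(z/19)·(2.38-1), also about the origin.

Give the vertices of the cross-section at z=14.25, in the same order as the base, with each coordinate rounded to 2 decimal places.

Cross-section at z=14.25: (1.44,10.07) (-11.51,-2.88) (2.88,-8.63)

t = z/height = 14.25/19 = 0.75
s = 1 + (scale-1)·z/height = 1 + (2.38-1)·14.25/19 = 2.035000
θ = twist·z/height = 300°·14.25/19 = 225.0000° = 3.926991 rad
cos θ = -0.707107, sin θ = -0.707107 (intermediates below are computed at full precision and shown rounded to 5 d.p.)
v1: (-4,-3) → rotate → (0.70711,4.94975) → ×s → (1.43896,10.07274) → (1.44,10.07)
v2: (5,-3) → rotate → (-5.65685,-1.41421) → ×s → (-11.51170,-2.87792) → (-11.51,-2.88)
v3: (2,4) → rotate → (1.41421,-4.24264) → ×s → (2.87792,-8.63377) → (2.88,-8.63)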